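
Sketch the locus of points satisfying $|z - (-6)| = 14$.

|z - z0| = r describes a circle centered at z0 with radius r
Here z0 = -6 and r = 14
Locus: Circle centered at (-6, 0) with radius 14


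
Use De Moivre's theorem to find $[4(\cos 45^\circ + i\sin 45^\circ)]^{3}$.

By De Moivre: z^n = r^n(cos(nθ) + i sin(nθ))
= 4^3(cos(3*45°) + i sin(3*45°))
= 64(cos 135° + i sin 135°)
= -32*sqrt(2) + 32*sqrt(2)i


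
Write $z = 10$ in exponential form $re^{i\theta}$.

r = |z| = sqrt((10)^2 + (0)^2) = sqrt(100 + 0) = sqrt(100) = 10
b = 0 and a > 0, so z lies on the positive real axis: θ = 0
z = 10e^(i*0) = 10


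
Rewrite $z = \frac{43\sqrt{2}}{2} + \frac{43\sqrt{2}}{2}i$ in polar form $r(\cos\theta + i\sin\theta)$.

r = |z| = sqrt(a^2 + b^2) = sqrt((43*sqrt(2)/2)^2 + (43*sqrt(2)/2)^2) = sqrt(1849/2 + 1849/2) = sqrt(1849) = 43
θ = arctan(b/a) = arctan(30.4056/30.4056) (quadrant-adjusted) = 45°
z = 43(cos 45° + i sin 45°)


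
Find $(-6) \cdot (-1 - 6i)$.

(a1*a2 - b1*b2) + (a1*b2 + b1*a2)i
= (6 - 0) + (36 + 0)i
= 6 + 36i


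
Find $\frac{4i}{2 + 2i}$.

Multiply numerator and denominator by conjugate (2 - 2i):
= (4i)(2 - 2i) / (2^2 + 2^2)
= (8 + 8i) / 8
= 1 + i


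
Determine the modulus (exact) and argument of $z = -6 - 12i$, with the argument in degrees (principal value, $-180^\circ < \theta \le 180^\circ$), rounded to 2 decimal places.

|z| = sqrt((-6)^2 + (-12)^2) = sqrt(180)
arg(z) = arctan(b/a) = arctan(-12/-6) (quadrant-adjusted) = -116.57°


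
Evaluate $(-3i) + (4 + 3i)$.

(0 + 4) + (-3 + 3)i = 4


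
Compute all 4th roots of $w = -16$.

|w| = 16, arg(w) = 180°
Root modulus = 16^(1/4) = 2
Root arguments: θ_k = (180° + 360°k)/4 for k = 0, 1, ..., 3
Roots: sqrt(2) + sqrt(2)i, -sqrt(2) + sqrt(2)i, -sqrt(2) - sqrt(2)i, sqrt(2) - sqrt(2)i


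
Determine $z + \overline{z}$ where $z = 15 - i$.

z + conjugate(z) = (a + bi) + (a - bi) = 2a
= 2 * 15 = 30


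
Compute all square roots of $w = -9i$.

|w| = 9, arg(w) = 270°
Root modulus = 9^(1/2) = 3
Root arguments: θ_k = (270° + 360°k)/2 for k = 0, 1, ..., 1
Roots: -3*sqrt(2)/2 + (3*sqrt(2)/2)i, 3*sqrt(2)/2 - (3*sqrt(2)/2)i


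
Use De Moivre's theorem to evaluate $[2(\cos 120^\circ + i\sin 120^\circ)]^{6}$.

By De Moivre: z^n = r^n(cos(nθ) + i sin(nθ))
= 2^6(cos(6*120°) + i sin(6*120°))
= 64(cos 0° + i sin 0°)
= 64


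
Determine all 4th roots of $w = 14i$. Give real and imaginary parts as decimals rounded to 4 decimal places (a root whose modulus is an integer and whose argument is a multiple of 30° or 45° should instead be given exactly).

|w| = 14, arg(w) = 90°
Root modulus = 14^(1/4) ≈ 1.934336
Root arguments: θ_k = (90° + 360°k)/4 for k = 0, 1, ..., 3
Compute each root as (root modulus)(cos θ_k + i sin θ_k) using full-precision intermediates, then round to 4 decimal places.
Roots: 1.7871 + 0.7402i, -0.7402 + 1.7871i, -1.7871 - 0.7402i, 0.7402 - 1.7871i


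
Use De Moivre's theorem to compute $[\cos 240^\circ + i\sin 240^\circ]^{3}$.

By De Moivre: z^n = r^n(cos(nθ) + i sin(nθ))
= 1^3(cos(3*240°) + i sin(3*240°))
= 1(cos 0° + i sin 0°)
= 1


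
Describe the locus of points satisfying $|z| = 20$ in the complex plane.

|z| = 20 means sqrt(x^2 + y^2) = 20
This is a circle of radius 20 centered at the origin


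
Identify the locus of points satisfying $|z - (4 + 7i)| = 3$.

|z - z0| = r describes a circle centered at z0 with radius r
Here z0 = 4 + 7i and r = 3
Locus: Circle centered at (4, 7) with radius 3


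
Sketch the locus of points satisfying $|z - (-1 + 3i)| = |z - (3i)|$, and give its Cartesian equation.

|z - z1| = |z - z2| means z is equidistant from z1 and z2,
i.e. the perpendicular bisector of the segment from (-1, 3) to (0, 3) (midpoint (-1/2, 3)).
With z = x + yi, square both sides:
(x - (-1))^2 + (y - 3)^2 = (x - 0)^2 + (y - 3)^2
The x^2 and y^2 terms cancel: 2x + 0y = 9 - 10 = -1
Simplify: x = -1/2
Locus: Perpendicular bisector of the segment from (-1, 3) to (0, 3): the line x = -1/2


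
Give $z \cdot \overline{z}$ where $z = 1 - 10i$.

z * conjugate(z) = |z|^2 = a^2 + b^2
= 1^2 + (-10)^2 = 101


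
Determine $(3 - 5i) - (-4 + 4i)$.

(3 - (-4)) + (-5 - 4)i = 7 - 9i


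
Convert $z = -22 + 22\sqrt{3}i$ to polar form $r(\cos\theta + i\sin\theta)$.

r = |z| = sqrt(a^2 + b^2) = sqrt((-22)^2 + (22*sqrt(3))^2) = sqrt(484 + 1452) = sqrt(1936) = 44
θ = arctan(b/a) = arctan(38.1051/-22) (quadrant-adjusted) = 120°
z = 44(cos 120° + i sin 120°)


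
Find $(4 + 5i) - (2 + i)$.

(4 - 2) + (5 - 1)i = 2 + 4i


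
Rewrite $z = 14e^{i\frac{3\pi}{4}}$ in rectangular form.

a = r cos θ = 14 * -sqrt(2)/2 = -7*sqrt(2)
b = r sin θ = 14 * sqrt(2)/2 = 7*sqrt(2)
z = -7*sqrt(2) + 7*sqrt(2)i


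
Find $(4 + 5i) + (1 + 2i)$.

(4 + 1) + (5 + 2)i = 5 + 7i


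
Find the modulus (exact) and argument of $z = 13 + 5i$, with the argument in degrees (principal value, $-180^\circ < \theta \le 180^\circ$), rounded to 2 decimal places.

|z| = sqrt(13^2 + 5^2) = sqrt(194)
arg(z) = arctan(b/a) = arctan(5/13) (quadrant-adjusted) = 21.04°


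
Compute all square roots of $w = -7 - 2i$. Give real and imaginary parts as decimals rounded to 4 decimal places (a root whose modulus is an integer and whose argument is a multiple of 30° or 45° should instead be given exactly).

|w| = sqrt(53) ≈ 7.280110, arg(w) ≈ 195.945396°
Root modulus = sqrt(53)^(1/2) ≈ 2.698168
Root arguments: θ_k = (arg(w) + 360°k)/2 for k = 0, 1, ..., 1
Compute each root as (root modulus)(cos θ_k + i sin θ_k) using full-precision intermediates, then round to 4 decimal places.
Roots: -0.3742 + 2.6721i, 0.3742 - 2.6721i


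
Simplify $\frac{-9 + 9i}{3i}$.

Multiply numerator and denominator by conjugate (-3i):
= (-9 + 9i)(-3i) / (0^2 + 3^2)
= (27 + 27i) / 9
= 3 + 3i


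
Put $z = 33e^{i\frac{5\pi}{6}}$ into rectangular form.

a = r cos θ = 33 * -sqrt(3)/2 = -33*sqrt(3)/2
b = r sin θ = 33 * 1/2 = 33/2
z = -33*sqrt(3)/2 + (33/2)i


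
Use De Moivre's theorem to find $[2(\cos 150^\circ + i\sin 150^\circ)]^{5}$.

By De Moivre: z^n = r^n(cos(nθ) + i sin(nθ))
= 2^5(cos(5*150°) + i sin(5*150°))
= 32(cos 30° + i sin 30°)
= 16*sqrt(3) + 16i


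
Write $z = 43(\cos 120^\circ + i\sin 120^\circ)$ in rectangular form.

a = r cos θ = 43 * -1/2 = -43/2
b = r sin θ = 43 * sqrt(3)/2 = 43*sqrt(3)/2
z = -43/2 + (43*sqrt(3)/2)i


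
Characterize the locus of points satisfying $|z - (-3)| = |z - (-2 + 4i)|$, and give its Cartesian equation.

|z - z1| = |z - z2| means z is equidistant from z1 and z2,
i.e. the perpendicular bisector of the segment from (-3, 0) to (-2, 4) (midpoint (-5/2, 2)).
With z = x + yi, square both sides:
(x - (-3))^2 + (y - 0)^2 = (x - (-2))^2 + (y - 4)^2
The x^2 and y^2 terms cancel: 2x + 8y = 20 - 9 = 11
Simplify: 2x + 8y = 11
Locus: Perpendicular bisector of the segment from (-3, 0) to (-2, 4): the line 2x + 8y = 11


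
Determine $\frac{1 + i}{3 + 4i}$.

Multiply numerator and denominator by conjugate (3 - 4i):
= (1 + i)(3 - 4i) / (3^2 + 4^2)
= (7 - i) / 25
= 7/25 - (1/25)i


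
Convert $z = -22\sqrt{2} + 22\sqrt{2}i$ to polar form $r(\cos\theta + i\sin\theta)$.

r = |z| = sqrt(a^2 + b^2) = sqrt((-22*sqrt(2))^2 + (22*sqrt(2))^2) = sqrt(968 + 968) = sqrt(1936) = 44
θ = arctan(b/a) = arctan(31.1127/-31.1127) (quadrant-adjusted) = 135°
z = 44(cos 135° + i sin 135°)


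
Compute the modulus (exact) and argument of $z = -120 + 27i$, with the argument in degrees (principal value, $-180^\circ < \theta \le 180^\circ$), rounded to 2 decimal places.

|z| = sqrt((-120)^2 + 27^2) = 123
arg(z) = arctan(b/a) = arctan(27/-120) (quadrant-adjusted) = 167.32°


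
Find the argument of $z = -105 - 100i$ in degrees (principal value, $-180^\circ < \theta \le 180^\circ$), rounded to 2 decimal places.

θ = arctan(b/a) = arctan(-100/-105) (quadrant-adjusted) = -136.40°


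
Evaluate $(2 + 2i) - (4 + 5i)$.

(2 - 4) + (2 - 5)i = -2 - 3i


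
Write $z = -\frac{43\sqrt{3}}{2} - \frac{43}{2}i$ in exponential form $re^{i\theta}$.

r = |z| = sqrt((-43*sqrt(3)/2)^2 + (-43/2)^2) = sqrt(5547/4 + 1849/4) = sqrt(1849) = 43
θ = arctan(b/a) = arctan(-21.5/-37.2391) (quadrant-adjusted) = 210° = 7π/6
z = 43e^(i*7π/6)


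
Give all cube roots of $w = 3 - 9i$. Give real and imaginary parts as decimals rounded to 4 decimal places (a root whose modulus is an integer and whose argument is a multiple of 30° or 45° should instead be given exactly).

|w| = sqrt(90) ≈ 9.486833, arg(w) ≈ 288.434949°
Root modulus = sqrt(90)^(1/3) ≈ 2.116933
Root arguments: θ_k = (arg(w) + 360°k)/3 for k = 0, 1, ..., 2
Compute each root as (root modulus)(cos θ_k + i sin θ_k) using full-precision intermediates, then round to 4 decimal places.
Roots: -0.2266 + 2.1048i, -1.7095 - 1.2486i, 1.9361 - 0.8561i


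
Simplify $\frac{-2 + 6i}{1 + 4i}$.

Multiply numerator and denominator by conjugate (1 - 4i):
= (-2 + 6i)(1 - 4i) / (1^2 + 4^2)
= (22 + 14i) / 17
= 22/17 + (14/17)i


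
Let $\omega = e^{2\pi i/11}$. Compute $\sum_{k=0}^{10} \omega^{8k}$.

Let ζ = ω^8 = e^(2πi·8/11). Since 11 ∤ 8, ζ ≠ 1.
Sum = Σ_{k=0}^{10} ζ^k = (ζ^11 - 1)/(ζ - 1) = (ω^{8·11} - 1)/(ζ - 1) = (1 - 1)/(ζ - 1) = 0


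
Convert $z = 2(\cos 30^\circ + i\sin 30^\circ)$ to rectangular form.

a = r cos θ = 2 * sqrt(3)/2 = sqrt(3)
b = r sin θ = 2 * 1/2 = 1
z = sqrt(3) + i


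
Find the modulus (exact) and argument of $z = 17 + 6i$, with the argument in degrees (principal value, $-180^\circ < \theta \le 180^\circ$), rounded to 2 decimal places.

|z| = sqrt(17^2 + 6^2) = sqrt(325)
arg(z) = arctan(b/a) = arctan(6/17) (quadrant-adjusted) = 19.44°


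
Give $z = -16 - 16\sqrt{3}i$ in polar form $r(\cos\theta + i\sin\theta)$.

r = |z| = sqrt(a^2 + b^2) = sqrt((-16)^2 + (-16*sqrt(3))^2) = sqrt(256 + 768) = sqrt(1024) = 32
θ = arctan(b/a) = arctan(-27.7128/-16) (quadrant-adjusted) = 240°
z = 32(cos 240° + i sin 240°)


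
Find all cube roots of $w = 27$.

|w| = 27, arg(w) = 0°
Root modulus = 27^(1/3) = 3
Root arguments: θ_k = (0° + 360°k)/3 for k = 0, 1, ..., 2
Roots: 3, -3/2 + (3*sqrt(3)/2)i, -3/2 - (3*sqrt(3)/2)i


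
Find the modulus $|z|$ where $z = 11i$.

|z| = sqrt(a^2 + b^2) = sqrt(0^2 + 11^2) = sqrt(121) = 11


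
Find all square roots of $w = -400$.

|w| = 400, arg(w) = 180°
Root modulus = 400^(1/2) = 20
Root arguments: θ_k = (180° + 360°k)/2 for k = 0, 1, ..., 1
Roots: 20i, -20i


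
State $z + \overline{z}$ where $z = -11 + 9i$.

z + conjugate(z) = (a + bi) + (a - bi) = 2a
= 2 * (-11) = -22


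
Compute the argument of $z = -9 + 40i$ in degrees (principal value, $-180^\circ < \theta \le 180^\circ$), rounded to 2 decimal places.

θ = arctan(b/a) = arctan(40/-9) (quadrant-adjusted) = 102.68°


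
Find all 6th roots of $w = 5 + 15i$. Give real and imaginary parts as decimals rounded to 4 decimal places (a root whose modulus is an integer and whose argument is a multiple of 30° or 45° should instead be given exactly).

|w| = sqrt(250) ≈ 15.811388, arg(w) ≈ 71.565051°
Root modulus = sqrt(250)^(1/6) ≈ 1.584267
Root arguments: θ_k = (arg(w) + 360°k)/6 for k = 0, 1, ..., 5
Compute each root as (root modulus)(cos θ_k + i sin θ_k) using full-precision intermediates, then round to 4 decimal places.
Roots: 1.5501 + 0.3274i, 0.4915 + 1.5061i, -1.0586 + 1.1787i, -1.5501 - 0.3274i, -0.4915 - 1.5061i, 1.0586 - 1.1787i


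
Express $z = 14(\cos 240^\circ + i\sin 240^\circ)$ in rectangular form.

a = r cos θ = 14 * -1/2 = -7
b = r sin θ = 14 * -sqrt(3)/2 = -7*sqrt(3)
z = -7 - 7*sqrt(3)i


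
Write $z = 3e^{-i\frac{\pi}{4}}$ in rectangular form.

a = r cos θ = 3 * sqrt(2)/2 = 3*sqrt(2)/2
b = r sin θ = 3 * -sqrt(2)/2 = -3*sqrt(2)/2
z = 3*sqrt(2)/2 - (3*sqrt(2)/2)i


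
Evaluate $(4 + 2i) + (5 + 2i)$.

(4 + 5) + (2 + 2)i = 9 + 4i


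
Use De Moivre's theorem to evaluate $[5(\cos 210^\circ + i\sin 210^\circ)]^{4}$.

By De Moivre: z^n = r^n(cos(nθ) + i sin(nθ))
= 5^4(cos(4*210°) + i sin(4*210°))
= 625(cos 120° + i sin 120°)
= -625/2 + (625*sqrt(3)/2)i


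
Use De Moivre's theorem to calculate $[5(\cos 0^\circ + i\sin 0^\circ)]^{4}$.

By De Moivre: z^n = r^n(cos(nθ) + i sin(nθ))
= 5^4(cos(4*0°) + i sin(4*0°))
= 625(cos 0° + i sin 0°)
= 625


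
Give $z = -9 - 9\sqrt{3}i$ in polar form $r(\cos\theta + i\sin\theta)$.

r = |z| = sqrt(a^2 + b^2) = sqrt((-9)^2 + (-9*sqrt(3))^2) = sqrt(81 + 243) = sqrt(324) = 18
θ = arctan(b/a) = arctan(-15.5885/-9) (quadrant-adjusted) = 240°
z = 18(cos 240° + i sin 240°)


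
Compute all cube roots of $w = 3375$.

|w| = 3375, arg(w) = 0°
Root modulus = 3375^(1/3) = 15
Root arguments: θ_k = (0° + 360°k)/3 for k = 0, 1, ..., 2
Roots: 15, -15/2 + (15*sqrt(3)/2)i, -15/2 - (15*sqrt(3)/2)i


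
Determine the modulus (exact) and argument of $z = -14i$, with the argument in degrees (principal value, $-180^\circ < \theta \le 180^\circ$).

|z| = sqrt(0^2 + (-14)^2) = 14
a = 0 and b < 0, so z lies on the negative imaginary axis: arg(z) = -90°


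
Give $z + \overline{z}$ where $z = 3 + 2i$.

z + conjugate(z) = (a + bi) + (a - bi) = 2a
= 2 * 3 = 6


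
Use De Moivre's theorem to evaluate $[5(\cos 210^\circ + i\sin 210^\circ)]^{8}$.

By De Moivre: z^n = r^n(cos(nθ) + i sin(nθ))
= 5^8(cos(8*210°) + i sin(8*210°))
= 390625(cos 240° + i sin 240°)
= -390625/2 - (390625*sqrt(3)/2)i


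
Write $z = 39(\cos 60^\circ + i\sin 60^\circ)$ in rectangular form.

a = r cos θ = 39 * 1/2 = 39/2
b = r sin θ = 39 * sqrt(3)/2 = 39*sqrt(3)/2
z = 39/2 + (39*sqrt(3)/2)i


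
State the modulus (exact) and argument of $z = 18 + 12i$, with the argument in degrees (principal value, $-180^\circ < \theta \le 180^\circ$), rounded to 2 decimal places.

|z| = sqrt(18^2 + 12^2) = sqrt(468)
arg(z) = arctan(b/a) = arctan(12/18) (quadrant-adjusted) = 33.69°


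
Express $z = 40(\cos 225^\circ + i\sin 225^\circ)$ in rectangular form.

a = r cos θ = 40 * -sqrt(2)/2 = -20*sqrt(2)
b = r sin θ = 40 * -sqrt(2)/2 = -20*sqrt(2)
z = -20*sqrt(2) - 20*sqrt(2)i


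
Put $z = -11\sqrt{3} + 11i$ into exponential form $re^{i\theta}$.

r = |z| = sqrt((-11*sqrt(3))^2 + (11)^2) = sqrt(363 + 121) = sqrt(484) = 22
θ = arctan(b/a) = arctan(11/-19.0526) (quadrant-adjusted) = 150° = 5π/6
z = 22e^(i*5π/6)


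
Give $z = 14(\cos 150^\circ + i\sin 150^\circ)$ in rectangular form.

a = r cos θ = 14 * -sqrt(3)/2 = -7*sqrt(3)
b = r sin θ = 14 * 1/2 = 7
z = -7*sqrt(3) + 7i


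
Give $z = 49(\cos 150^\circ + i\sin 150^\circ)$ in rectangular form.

a = r cos θ = 49 * -sqrt(3)/2 = -49*sqrt(3)/2
b = r sin θ = 49 * 1/2 = 49/2
z = -49*sqrt(3)/2 + (49/2)i


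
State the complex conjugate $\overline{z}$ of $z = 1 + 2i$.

If z = a + bi, then conjugate(z) = a - bi
conjugate(1 + 2i) = 1 - 2i


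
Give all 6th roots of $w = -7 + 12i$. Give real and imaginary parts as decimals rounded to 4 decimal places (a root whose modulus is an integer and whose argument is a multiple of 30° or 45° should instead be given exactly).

|w| = sqrt(193) ≈ 13.892444, arg(w) ≈ 120.256437°
Root modulus = sqrt(193)^(1/6) ≈ 1.550469
Root arguments: θ_k = (arg(w) + 360°k)/6 for k = 0, 1, ..., 5
Compute each root as (root modulus)(cos θ_k + i sin θ_k) using full-precision intermediates, then round to 4 decimal places.
Roots: 1.4566 + 0.5314i, 0.2681 + 1.5271i, -1.1885 + 0.9957i, -1.4566 - 0.5314i, -0.2681 - 1.5271i, 1.1885 - 0.9957i


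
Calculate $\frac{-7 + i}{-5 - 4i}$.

Multiply numerator and denominator by conjugate (-5 + 4i):
= (-7 + i)(-5 + 4i) / ((-5)^2 + (-4)^2)
= (31 - 33i) / 41
= 31/41 - (33/41)i


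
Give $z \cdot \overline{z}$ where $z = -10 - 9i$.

z * conjugate(z) = |z|^2 = a^2 + b^2
= (-10)^2 + (-9)^2 = 181


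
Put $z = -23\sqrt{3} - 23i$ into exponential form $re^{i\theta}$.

r = |z| = sqrt((-23*sqrt(3))^2 + (-23)^2) = sqrt(1587 + 529) = sqrt(2116) = 46
θ = arctan(b/a) = arctan(-23/-39.8372) (quadrant-adjusted) = 210° = 7π/6
z = 46e^(i*7π/6)


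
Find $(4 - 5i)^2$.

(a + bi)^2 = a^2 - b^2 + 2abi
= 4^2 - (-5)^2 + 2*4*(-5)i
= -9 - 40i


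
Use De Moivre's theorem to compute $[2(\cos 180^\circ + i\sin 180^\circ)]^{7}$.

By De Moivre: z^n = r^n(cos(nθ) + i sin(nθ))
= 2^7(cos(7*180°) + i sin(7*180°))
= 128(cos 180° + i sin 180°)
= -128


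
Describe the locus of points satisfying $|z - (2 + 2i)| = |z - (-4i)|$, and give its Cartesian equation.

|z - z1| = |z - z2| means z is equidistant from z1 and z2,
i.e. the perpendicular bisector of the segment from (2, 2) to (0, -4) (midpoint (1, -1)).
With z = x + yi, square both sides:
(x - 2)^2 + (y - 2)^2 = (x - 0)^2 + (y - (-4))^2
The x^2 and y^2 terms cancel: -4x + (-12)y = 16 - 8 = 8
Simplify: x + 3y = -2
Locus: Perpendicular bisector of the segment from (2, 2) to (0, -4): the line x + 3y = -2


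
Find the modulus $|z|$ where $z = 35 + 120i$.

|z| = sqrt(a^2 + b^2) = sqrt(35^2 + 120^2) = sqrt(15625) = 125


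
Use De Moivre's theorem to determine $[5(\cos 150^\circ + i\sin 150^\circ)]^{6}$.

By De Moivre: z^n = r^n(cos(nθ) + i sin(nθ))
= 5^6(cos(6*150°) + i sin(6*150°))
= 15625(cos 180° + i sin 180°)
= -15625


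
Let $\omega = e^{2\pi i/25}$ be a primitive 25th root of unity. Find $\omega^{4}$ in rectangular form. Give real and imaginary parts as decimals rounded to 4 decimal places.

ω^4 = e^(2πi·4/25) = e^(i·8π/25)
= cos(8π/25) + i sin(8π/25)
= 0.5358 + 0.8443i


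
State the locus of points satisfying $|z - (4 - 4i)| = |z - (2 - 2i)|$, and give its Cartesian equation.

|z - z1| = |z - z2| means z is equidistant from z1 and z2,
i.e. the perpendicular bisector of the segment from (4, -4) to (2, -2) (midpoint (3, -3)).
With z = x + yi, square both sides:
(x - 4)^2 + (y - (-4))^2 = (x - 2)^2 + (y - (-2))^2
The x^2 and y^2 terms cancel: -4x + 4y = 8 - 32 = -24
Simplify: x - y = 6
Locus: Perpendicular bisector of the segment from (4, -4) to (2, -2): the line x - y = 6


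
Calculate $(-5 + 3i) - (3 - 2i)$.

(-5 - 3) + (3 - (-2))i = -8 + 5i


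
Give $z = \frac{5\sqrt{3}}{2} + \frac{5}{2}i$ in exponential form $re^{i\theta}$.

r = |z| = sqrt((5*sqrt(3)/2)^2 + (5/2)^2) = sqrt(75/4 + 25/4) = sqrt(25) = 5
θ = arctan(b/a) = arctan(2.5/4.3301) (quadrant-adjusted) = 30° = π/6
z = 5e^(i*π/6)


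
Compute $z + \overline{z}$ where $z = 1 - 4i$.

z + conjugate(z) = (a + bi) + (a - bi) = 2a
= 2 * 1 = 2


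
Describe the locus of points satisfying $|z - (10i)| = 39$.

|z - z0| = r describes a circle centered at z0 with radius r
Here z0 = 10i and r = 39
Locus: Circle centered at (0, 10) with radius 39


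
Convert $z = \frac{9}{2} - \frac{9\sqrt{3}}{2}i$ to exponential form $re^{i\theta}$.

r = |z| = sqrt((9/2)^2 + (-9*sqrt(3)/2)^2) = sqrt(81/4 + 243/4) = sqrt(81) = 9
θ = arctan(b/a) = arctan(-7.7942/4.5) (quadrant-adjusted) = -60° = -π/3
z = 9e^(-i*π/3)


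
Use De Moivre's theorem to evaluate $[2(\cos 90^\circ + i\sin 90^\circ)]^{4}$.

By De Moivre: z^n = r^n(cos(nθ) + i sin(nθ))
= 2^4(cos(4*90°) + i sin(4*90°))
= 16(cos 0° + i sin 0°)
= 16


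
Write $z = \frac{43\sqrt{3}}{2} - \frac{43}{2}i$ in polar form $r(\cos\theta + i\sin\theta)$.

r = |z| = sqrt(a^2 + b^2) = sqrt((43*sqrt(3)/2)^2 + (-43/2)^2) = sqrt(5547/4 + 1849/4) = sqrt(1849) = 43
θ = arctan(b/a) = arctan(-21.5/37.2391) (quadrant-adjusted) = 330°
z = 43(cos 330° + i sin 330°)


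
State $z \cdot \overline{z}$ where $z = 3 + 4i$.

z * conjugate(z) = |z|^2 = a^2 + b^2
= 3^2 + 4^2 = 25


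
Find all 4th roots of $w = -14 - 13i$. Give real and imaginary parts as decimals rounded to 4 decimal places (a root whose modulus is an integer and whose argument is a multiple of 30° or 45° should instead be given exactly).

|w| = sqrt(365) ≈ 19.104973, arg(w) ≈ 222.878904°
Root modulus = sqrt(365)^(1/4) ≈ 2.090675
Root arguments: θ_k = (arg(w) + 360°k)/4 for k = 0, 1, ..., 3
Compute each root as (root modulus)(cos θ_k + i sin θ_k) using full-precision intermediates, then round to 4 decimal places.
Roots: 1.1776 + 1.7275i, -1.7275 + 1.1776i, -1.1776 - 1.7275i, 1.7275 - 1.1776i


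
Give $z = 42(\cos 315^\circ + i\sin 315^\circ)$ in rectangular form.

a = r cos θ = 42 * sqrt(2)/2 = 21*sqrt(2)
b = r sin θ = 42 * -sqrt(2)/2 = -21*sqrt(2)
z = 21*sqrt(2) - 21*sqrt(2)i


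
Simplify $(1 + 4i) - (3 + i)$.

(1 - 3) + (4 - 1)i = -2 + 3i


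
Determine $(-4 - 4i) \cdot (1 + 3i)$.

(a1*a2 - b1*b2) + (a1*b2 + b1*a2)i
= (-4 - (-12)) + (-12 + (-4))i
= 8 - 16i


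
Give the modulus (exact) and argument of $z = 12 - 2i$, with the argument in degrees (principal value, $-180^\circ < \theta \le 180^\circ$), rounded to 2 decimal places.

|z| = sqrt(12^2 + (-2)^2) = sqrt(148)
arg(z) = arctan(b/a) = arctan(-2/12) (quadrant-adjusted) = -9.46°


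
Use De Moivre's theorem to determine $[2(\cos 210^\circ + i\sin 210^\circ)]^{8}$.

By De Moivre: z^n = r^n(cos(nθ) + i sin(nθ))
= 2^8(cos(8*210°) + i sin(8*210°))
= 256(cos 240° + i sin 240°)
= -128 - 128*sqrt(3)i


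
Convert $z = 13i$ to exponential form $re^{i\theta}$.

r = |z| = sqrt((0)^2 + (13)^2) = sqrt(0 + 169) = sqrt(169) = 13
a = 0 and b > 0, so z lies on the positive imaginary axis: θ = 90° = π/2
z = 13e^(i*π/2)


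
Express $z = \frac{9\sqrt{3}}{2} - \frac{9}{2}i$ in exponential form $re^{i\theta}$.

r = |z| = sqrt((9*sqrt(3)/2)^2 + (-9/2)^2) = sqrt(243/4 + 81/4) = sqrt(81) = 9
θ = arctan(b/a) = arctan(-4.5/7.7942) (quadrant-adjusted) = -30° = -π/6
z = 9e^(-i*π/6)


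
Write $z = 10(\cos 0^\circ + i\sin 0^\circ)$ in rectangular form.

a = r cos θ = 10 * 1 = 10
b = r sin θ = 10 * 0 = 0
z = 10


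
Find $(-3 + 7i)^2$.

(a + bi)^2 = a^2 - b^2 + 2abi
= (-3)^2 - 7^2 + 2*(-3)*7i
= -40 - 42i


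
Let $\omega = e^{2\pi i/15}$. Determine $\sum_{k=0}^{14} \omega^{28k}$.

Let ζ = ω^28 = e^(2πi·28/15). Since 15 ∤ 28, ζ ≠ 1.
Sum = Σ_{k=0}^{14} ζ^k = (ζ^15 - 1)/(ζ - 1) = (ω^{28·15} - 1)/(ζ - 1) = (1 - 1)/(ζ - 1) = 0


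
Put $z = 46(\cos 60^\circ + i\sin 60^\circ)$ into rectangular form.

a = r cos θ = 46 * 1/2 = 23
b = r sin θ = 46 * sqrt(3)/2 = 23*sqrt(3)
z = 23 + 23*sqrt(3)i


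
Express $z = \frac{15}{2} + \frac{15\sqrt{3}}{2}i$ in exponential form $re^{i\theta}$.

r = |z| = sqrt((15/2)^2 + (15*sqrt(3)/2)^2) = sqrt(225/4 + 675/4) = sqrt(225) = 15
θ = arctan(b/a) = arctan(12.9904/7.5) (quadrant-adjusted) = 60° = π/3
z = 15e^(i*π/3)


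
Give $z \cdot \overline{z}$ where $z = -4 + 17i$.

z * conjugate(z) = |z|^2 = a^2 + b^2
= (-4)^2 + 17^2 = 305


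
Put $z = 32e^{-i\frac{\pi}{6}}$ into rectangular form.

a = r cos θ = 32 * sqrt(3)/2 = 16*sqrt(3)
b = r sin θ = 32 * -1/2 = -16
z = 16*sqrt(3) - 16i


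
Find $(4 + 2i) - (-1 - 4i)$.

(4 - (-1)) + (2 - (-4))i = 5 + 6i


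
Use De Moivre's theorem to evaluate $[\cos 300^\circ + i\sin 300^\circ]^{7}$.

By De Moivre: z^n = r^n(cos(nθ) + i sin(nθ))
= 1^7(cos(7*300°) + i sin(7*300°))
= 1(cos 300° + i sin 300°)
= 1/2 - (sqrt(3)/2)i


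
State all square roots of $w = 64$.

|w| = 64, arg(w) = 0°
Root modulus = 64^(1/2) = 8
Root arguments: θ_k = (0° + 360°k)/2 for k = 0, 1, ..., 1
Roots: 8, -8


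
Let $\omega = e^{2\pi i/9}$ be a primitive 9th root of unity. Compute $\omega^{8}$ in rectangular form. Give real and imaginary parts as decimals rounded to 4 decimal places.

ω^8 = e^(2πi·8/9) = e^(i·16π/9)
= cos(16π/9) + i sin(16π/9)
= 0.7660 - 0.6428i


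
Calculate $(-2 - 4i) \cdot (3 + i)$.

(a1*a2 - b1*b2) + (a1*b2 + b1*a2)i
= (-6 - (-4)) + (-2 + (-12))i
= -2 - 14i


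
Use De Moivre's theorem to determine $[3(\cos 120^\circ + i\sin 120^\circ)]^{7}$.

By De Moivre: z^n = r^n(cos(nθ) + i sin(nθ))
= 3^7(cos(7*120°) + i sin(7*120°))
= 2187(cos 120° + i sin 120°)
= -2187/2 + (2187*sqrt(3)/2)i


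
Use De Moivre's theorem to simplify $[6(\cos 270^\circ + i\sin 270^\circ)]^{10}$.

By De Moivre: z^n = r^n(cos(nθ) + i sin(nθ))
= 6^10(cos(10*270°) + i sin(10*270°))
= 60466176(cos 180° + i sin 180°)
= -60466176


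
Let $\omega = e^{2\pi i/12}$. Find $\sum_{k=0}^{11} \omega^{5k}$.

Let ζ = ω^5 = e^(2πi·5/12). Since 12 ∤ 5, ζ ≠ 1.
Sum = Σ_{k=0}^{11} ζ^k = (ζ^12 - 1)/(ζ - 1) = (ω^{5·12} - 1)/(ζ - 1) = (1 - 1)/(ζ - 1) = 0


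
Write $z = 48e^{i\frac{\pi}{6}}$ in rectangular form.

a = r cos θ = 48 * sqrt(3)/2 = 24*sqrt(3)
b = r sin θ = 48 * 1/2 = 24
z = 24*sqrt(3) + 24i


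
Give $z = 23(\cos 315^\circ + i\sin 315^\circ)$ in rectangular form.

a = r cos θ = 23 * sqrt(2)/2 = 23*sqrt(2)/2
b = r sin θ = 23 * -sqrt(2)/2 = -23*sqrt(2)/2
z = 23*sqrt(2)/2 - (23*sqrt(2)/2)i


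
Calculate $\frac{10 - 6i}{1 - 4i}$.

Multiply numerator and denominator by conjugate (1 + 4i):
= (10 - 6i)(1 + 4i) / (1^2 + (-4)^2)
= (34 + 34i) / 17
= 2 + 2i


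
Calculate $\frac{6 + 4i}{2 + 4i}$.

Multiply numerator and denominator by conjugate (2 - 4i):
= (6 + 4i)(2 - 4i) / (2^2 + 4^2)
= (28 - 16i) / 20
Divide through by 4: (7 - 4i) / 5
= 7/5 - (4/5)i


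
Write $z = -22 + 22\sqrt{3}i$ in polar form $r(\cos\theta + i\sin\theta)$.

r = |z| = sqrt(a^2 + b^2) = sqrt((-22)^2 + (22*sqrt(3))^2) = sqrt(484 + 1452) = sqrt(1936) = 44
θ = arctan(b/a) = arctan(38.1051/-22) (quadrant-adjusted) = 120°
z = 44(cos 120° + i sin 120°)


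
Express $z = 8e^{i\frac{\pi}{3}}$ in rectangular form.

a = r cos θ = 8 * 1/2 = 4
b = r sin θ = 8 * sqrt(3)/2 = 4*sqrt(3)
z = 4 + 4*sqrt(3)i


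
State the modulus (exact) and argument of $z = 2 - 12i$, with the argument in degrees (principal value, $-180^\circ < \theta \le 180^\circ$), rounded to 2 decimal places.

|z| = sqrt(2^2 + (-12)^2) = sqrt(148)
arg(z) = arctan(b/a) = arctan(-12/2) (quadrant-adjusted) = -80.54°


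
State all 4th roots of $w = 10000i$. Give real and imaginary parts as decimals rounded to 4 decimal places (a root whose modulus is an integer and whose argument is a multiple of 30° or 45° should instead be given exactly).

|w| = 10000, arg(w) = 90°
Root modulus = 10000^(1/4) = 10
Root arguments: θ_k = (90° + 360°k)/4 for k = 0, 1, ..., 3
Compute each root as (root modulus)(cos θ_k + i sin θ_k) using full-precision intermediates, then round to 4 decimal places.
Roots: 9.2388 + 3.8268i, -3.8268 + 9.2388i, -9.2388 - 3.8268i, 3.8268 - 9.2388i


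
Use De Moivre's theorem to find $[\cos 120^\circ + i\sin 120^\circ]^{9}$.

By De Moivre: z^n = r^n(cos(nθ) + i sin(nθ))
= 1^9(cos(9*120°) + i sin(9*120°))
= 1(cos 0° + i sin 0°)
= 1


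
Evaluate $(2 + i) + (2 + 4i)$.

(2 + 2) + (1 + 4)i = 4 + 5i


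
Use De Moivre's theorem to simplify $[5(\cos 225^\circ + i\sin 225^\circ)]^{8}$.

By De Moivre: z^n = r^n(cos(nθ) + i sin(nθ))
= 5^8(cos(8*225°) + i sin(8*225°))
= 390625(cos 0° + i sin 0°)
= 390625


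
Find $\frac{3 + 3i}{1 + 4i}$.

Multiply numerator and denominator by conjugate (1 - 4i):
= (3 + 3i)(1 - 4i) / (1^2 + 4^2)
= (15 - 9i) / 17
= 15/17 - (9/17)i


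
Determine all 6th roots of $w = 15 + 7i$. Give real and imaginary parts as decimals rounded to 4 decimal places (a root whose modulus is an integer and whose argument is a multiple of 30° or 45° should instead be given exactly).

|w| = sqrt(274) ≈ 16.552945, arg(w) ≈ 25.016893°
Root modulus = sqrt(274)^(1/6) ≈ 1.596415
Root arguments: θ_k = (arg(w) + 360°k)/6 for k = 0, 1, ..., 5
Compute each root as (root modulus)(cos θ_k + i sin θ_k) using full-precision intermediates, then round to 4 decimal places.
Roots: 1.5922 + 0.1161i, 0.6956 + 1.4369i, -0.8966 + 1.3208i, -1.5922 - 0.1161i, -0.6956 - 1.4369i, 0.8966 - 1.3208i


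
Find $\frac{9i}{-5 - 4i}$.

Multiply numerator and denominator by conjugate (-5 + 4i):
= (9i)(-5 + 4i) / ((-5)^2 + (-4)^2)
= (-36 - 45i) / 41
= -36/41 - (45/41)i


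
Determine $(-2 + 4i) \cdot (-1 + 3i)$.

(a1*a2 - b1*b2) + (a1*b2 + b1*a2)i
= (2 - 12) + (-6 + (-4))i
= -10 - 10i


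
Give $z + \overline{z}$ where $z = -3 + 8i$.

z + conjugate(z) = (a + bi) + (a - bi) = 2a
= 2 * (-3) = -6


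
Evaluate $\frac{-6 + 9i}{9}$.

Divisor is real, so divide each part by 9:
= -2/3 + i


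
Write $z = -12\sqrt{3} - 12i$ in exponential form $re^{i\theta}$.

r = |z| = sqrt((-12*sqrt(3))^2 + (-12)^2) = sqrt(432 + 144) = sqrt(576) = 24
θ = arctan(b/a) = arctan(-12/-20.7846) (quadrant-adjusted) = -150° = -5π/6
z = 24e^(-i*5π/6)


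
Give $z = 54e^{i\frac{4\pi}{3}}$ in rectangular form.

a = r cos θ = 54 * -1/2 = -27
b = r sin θ = 54 * -sqrt(3)/2 = -27*sqrt(3)
z = -27 - 27*sqrt(3)i


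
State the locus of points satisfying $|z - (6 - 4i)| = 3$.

|z - z0| = r describes a circle centered at z0 with radius r
Here z0 = 6 - 4i and r = 3
Locus: Circle centered at (6, -4) with radius 3


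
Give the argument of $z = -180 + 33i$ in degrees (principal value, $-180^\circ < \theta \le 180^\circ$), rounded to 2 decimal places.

θ = arctan(b/a) = arctan(33/-180) (quadrant-adjusted) = 169.61°


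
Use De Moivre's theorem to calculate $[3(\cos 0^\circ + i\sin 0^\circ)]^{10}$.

By De Moivre: z^n = r^n(cos(nθ) + i sin(nθ))
= 3^10(cos(10*0°) + i sin(10*0°))
= 59049(cos 0° + i sin 0°)
= 59049


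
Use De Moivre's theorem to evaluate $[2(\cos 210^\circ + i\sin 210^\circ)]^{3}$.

By De Moivre: z^n = r^n(cos(nθ) + i sin(nθ))
= 2^3(cos(3*210°) + i sin(3*210°))
= 8(cos 270° + i sin 270°)
= -8i


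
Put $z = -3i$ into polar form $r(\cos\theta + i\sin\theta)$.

r = |z| = sqrt(a^2 + b^2) = sqrt((0)^2 + (-3)^2) = sqrt(0 + 9) = sqrt(9) = 3
a = 0 and b < 0, so z lies on the negative imaginary axis: θ = 270°
z = 3(cos 270° + i sin 270°)


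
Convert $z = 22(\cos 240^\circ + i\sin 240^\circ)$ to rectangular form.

a = r cos θ = 22 * -1/2 = -11
b = r sin θ = 22 * -sqrt(3)/2 = -11*sqrt(3)
z = -11 - 11*sqrt(3)i


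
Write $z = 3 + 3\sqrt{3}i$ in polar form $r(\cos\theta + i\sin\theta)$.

r = |z| = sqrt(a^2 + b^2) = sqrt((3)^2 + (3*sqrt(3))^2) = sqrt(9 + 27) = sqrt(36) = 6
θ = arctan(b/a) = arctan(5.1962/3) (quadrant-adjusted) = 60°
z = 6(cos 60° + i sin 60°)


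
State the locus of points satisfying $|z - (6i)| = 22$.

|z - z0| = r describes a circle centered at z0 with radius r
Here z0 = 6i and r = 22
Locus: Circle centered at (0, 6) with radius 22


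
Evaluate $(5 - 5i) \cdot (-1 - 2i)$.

(a1*a2 - b1*b2) + (a1*b2 + b1*a2)i
= (-5 - 10) + (-10 + 5)i
= -15 - 5i


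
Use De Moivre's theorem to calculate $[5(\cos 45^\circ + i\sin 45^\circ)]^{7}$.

By De Moivre: z^n = r^n(cos(nθ) + i sin(nθ))
= 5^7(cos(7*45°) + i sin(7*45°))
= 78125(cos 315° + i sin 315°)
= 78125*sqrt(2)/2 - (78125*sqrt(2)/2)i


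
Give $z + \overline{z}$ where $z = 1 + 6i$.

z + conjugate(z) = (a + bi) + (a - bi) = 2a
= 2 * 1 = 2


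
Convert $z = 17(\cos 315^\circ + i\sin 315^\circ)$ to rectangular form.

a = r cos θ = 17 * sqrt(2)/2 = 17*sqrt(2)/2
b = r sin θ = 17 * -sqrt(2)/2 = -17*sqrt(2)/2
z = 17*sqrt(2)/2 - (17*sqrt(2)/2)i


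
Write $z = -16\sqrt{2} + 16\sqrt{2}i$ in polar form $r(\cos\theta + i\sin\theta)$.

r = |z| = sqrt(a^2 + b^2) = sqrt((-16*sqrt(2))^2 + (16*sqrt(2))^2) = sqrt(512 + 512) = sqrt(1024) = 32
θ = arctan(b/a) = arctan(22.6274/-22.6274) (quadrant-adjusted) = 135°
z = 32(cos 135° + i sin 135°)


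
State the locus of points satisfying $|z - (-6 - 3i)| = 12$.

|z - z0| = r describes a circle centered at z0 with radius r
Here z0 = -6 - 3i and r = 12
Locus: Circle centered at (-6, -3) with radius 12


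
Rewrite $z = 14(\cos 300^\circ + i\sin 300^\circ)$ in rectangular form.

a = r cos θ = 14 * 1/2 = 7
b = r sin θ = 14 * -sqrt(3)/2 = -7*sqrt(3)
z = 7 - 7*sqrt(3)i


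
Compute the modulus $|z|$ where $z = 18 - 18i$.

|z| = sqrt(a^2 + b^2) = sqrt(18^2 + (-18)^2) = sqrt(648) = sqrt(648)


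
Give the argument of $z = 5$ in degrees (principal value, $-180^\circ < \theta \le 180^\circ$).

b = 0 and a > 0, so z lies on the positive real axis: θ = 0°


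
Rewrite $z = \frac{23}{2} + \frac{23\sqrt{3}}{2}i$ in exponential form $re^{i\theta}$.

r = |z| = sqrt((23/2)^2 + (23*sqrt(3)/2)^2) = sqrt(529/4 + 1587/4) = sqrt(529) = 23
θ = arctan(b/a) = arctan(19.9186/11.5) (quadrant-adjusted) = 60° = π/3
z = 23e^(i*π/3)


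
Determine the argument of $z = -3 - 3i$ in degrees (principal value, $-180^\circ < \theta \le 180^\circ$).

θ = arctan(b/a) = arctan(-3/-3) (quadrant-adjusted) = -135°


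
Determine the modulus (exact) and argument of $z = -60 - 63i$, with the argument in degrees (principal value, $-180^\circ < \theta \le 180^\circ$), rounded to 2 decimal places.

|z| = sqrt((-60)^2 + (-63)^2) = 87
arg(z) = arctan(b/a) = arctan(-63/-60) (quadrant-adjusted) = -133.60°


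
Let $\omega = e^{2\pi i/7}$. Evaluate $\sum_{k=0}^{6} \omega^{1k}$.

Let ζ = ω^1 = e^(2πi·1/7). Since 7 ∤ 1, ζ ≠ 1.
Sum = Σ_{k=0}^{6} ζ^k = (ζ^7 - 1)/(ζ - 1) = (ω^{1·7} - 1)/(ζ - 1) = (1 - 1)/(ζ - 1) = 0


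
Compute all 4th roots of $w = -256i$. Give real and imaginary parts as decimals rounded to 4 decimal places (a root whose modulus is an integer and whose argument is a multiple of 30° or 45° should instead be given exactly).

|w| = 256, arg(w) = 270°
Root modulus = 256^(1/4) = 4
Root arguments: θ_k = (270° + 360°k)/4 for k = 0, 1, ..., 3
Compute each root as (root modulus)(cos θ_k + i sin θ_k) using full-precision intermediates, then round to 4 decimal places.
Roots: 1.5307 + 3.6955i, -3.6955 + 1.5307i, -1.5307 - 3.6955i, 3.6955 - 1.5307i


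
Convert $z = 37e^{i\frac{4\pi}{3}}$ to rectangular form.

a = r cos θ = 37 * -1/2 = -37/2
b = r sin θ = 37 * -sqrt(3)/2 = -37*sqrt(3)/2
z = -37/2 - (37*sqrt(3)/2)i


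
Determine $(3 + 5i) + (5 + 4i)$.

(3 + 5) + (5 + 4)i = 8 + 9i


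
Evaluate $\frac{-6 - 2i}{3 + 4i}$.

Multiply numerator and denominator by conjugate (3 - 4i):
= (-6 - 2i)(3 - 4i) / (3^2 + 4^2)
= (-26 + 18i) / 25
= -26/25 + (18/25)i


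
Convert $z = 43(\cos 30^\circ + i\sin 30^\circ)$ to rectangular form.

a = r cos θ = 43 * sqrt(3)/2 = 43*sqrt(3)/2
b = r sin θ = 43 * 1/2 = 43/2
z = 43*sqrt(3)/2 + (43/2)i


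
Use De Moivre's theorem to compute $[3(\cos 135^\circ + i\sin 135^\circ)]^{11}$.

By De Moivre: z^n = r^n(cos(nθ) + i sin(nθ))
= 3^11(cos(11*135°) + i sin(11*135°))
= 177147(cos 45° + i sin 45°)
= 177147*sqrt(2)/2 + (177147*sqrt(2)/2)i


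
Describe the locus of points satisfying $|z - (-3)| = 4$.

|z - z0| = r describes a circle centered at z0 with radius r
Here z0 = -3 and r = 4
Locus: Circle centered at (-3, 0) with radius 4


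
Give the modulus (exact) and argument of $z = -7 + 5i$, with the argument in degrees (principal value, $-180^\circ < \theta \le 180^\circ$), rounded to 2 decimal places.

|z| = sqrt((-7)^2 + 5^2) = sqrt(74)
arg(z) = arctan(b/a) = arctan(5/-7) (quadrant-adjusted) = 144.46°


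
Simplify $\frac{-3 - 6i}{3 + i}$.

Multiply numerator and denominator by conjugate (3 - i):
= (-3 - 6i)(3 - i) / (3^2 + 1^2)
= (-15 - 15i) / 10
Divide through by 5: (-3 - 3i) / 2
= -3/2 - (3/2)i


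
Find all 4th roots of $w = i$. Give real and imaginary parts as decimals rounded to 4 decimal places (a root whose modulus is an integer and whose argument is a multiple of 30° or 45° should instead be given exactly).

|w| = 1, arg(w) = 90°
Root modulus = 1^(1/4) = 1
Root arguments: θ_k = (90° + 360°k)/4 for k = 0, 1, ..., 3
Compute each root as (root modulus)(cos θ_k + i sin θ_k) using full-precision intermediates, then round to 4 decimal places.
Roots: 0.9239 + 0.3827i, -0.3827 + 0.9239i, -0.9239 - 0.3827i, 0.3827 - 0.9239i


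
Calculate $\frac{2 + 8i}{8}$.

Divisor is real, so divide each part by 8:
= 1/4 + i


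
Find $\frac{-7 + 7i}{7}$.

Divisor is real, so divide each part by 7:
= -1 + i


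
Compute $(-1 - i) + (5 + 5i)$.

(-1 + 5) + (-1 + 5)i = 4 + 4i


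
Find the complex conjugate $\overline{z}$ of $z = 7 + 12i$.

If z = a + bi, then conjugate(z) = a - bi
conjugate(7 + 12i) = 7 - 12i


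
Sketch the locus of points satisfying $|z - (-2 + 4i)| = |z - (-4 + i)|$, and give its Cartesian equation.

|z - z1| = |z - z2| means z is equidistant from z1 and z2,
i.e. the perpendicular bisector of the segment from (-2, 4) to (-4, 1) (midpoint (-3, 5/2)).
With z = x + yi, square both sides:
(x - (-2))^2 + (y - 4)^2 = (x - (-4))^2 + (y - 1)^2
The x^2 and y^2 terms cancel: -4x + (-6)y = 17 - 20 = -3
Simplify: 4x + 6y = 3
Locus: Perpendicular bisector of the segment from (-2, 4) to (-4, 1): the line 4x + 6y = 3


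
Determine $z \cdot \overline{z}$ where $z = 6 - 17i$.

z * conjugate(z) = |z|^2 = a^2 + b^2
= 6^2 + (-17)^2 = 325


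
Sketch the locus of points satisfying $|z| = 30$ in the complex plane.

|z| = 30 means sqrt(x^2 + y^2) = 30
This is a circle of radius 30 centered at the origin


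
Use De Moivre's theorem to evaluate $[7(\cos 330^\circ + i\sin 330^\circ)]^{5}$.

By De Moivre: z^n = r^n(cos(nθ) + i sin(nθ))
= 7^5(cos(5*330°) + i sin(5*330°))
= 16807(cos 210° + i sin 210°)
= -16807*sqrt(3)/2 - (16807/2)i


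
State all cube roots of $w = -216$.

|w| = 216, arg(w) = 180°
Root modulus = 216^(1/3) = 6
Root arguments: θ_k = (180° + 360°k)/3 for k = 0, 1, ..., 2
Roots: 3 + 3*sqrt(3)i, -6, 3 - 3*sqrt(3)i


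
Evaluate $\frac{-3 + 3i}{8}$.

Divisor is real, so divide each part by 8:
= -3/8 + (3/8)i


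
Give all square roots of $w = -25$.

|w| = 25, arg(w) = 180°
Root modulus = 25^(1/2) = 5
Root arguments: θ_k = (180° + 360°k)/2 for k = 0, 1, ..., 1
Roots: 5i, -5i


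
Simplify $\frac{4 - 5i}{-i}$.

Multiply numerator and denominator by conjugate (i):
= (4 - 5i)(i) / (0^2 + (-1)^2)
= (5 + 4i) / 1
= 5 + 4i


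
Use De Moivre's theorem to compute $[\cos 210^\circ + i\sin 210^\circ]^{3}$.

By De Moivre: z^n = r^n(cos(nθ) + i sin(nθ))
= 1^3(cos(3*210°) + i sin(3*210°))
= 1(cos 270° + i sin 270°)
= -i


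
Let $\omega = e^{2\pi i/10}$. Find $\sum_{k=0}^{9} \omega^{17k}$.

Let ζ = ω^17 = e^(2πi·17/10). Since 10 ∤ 17, ζ ≠ 1.
Sum = Σ_{k=0}^{9} ζ^k = (ζ^10 - 1)/(ζ - 1) = (ω^{17·10} - 1)/(ζ - 1) = (1 - 1)/(ζ - 1) = 0


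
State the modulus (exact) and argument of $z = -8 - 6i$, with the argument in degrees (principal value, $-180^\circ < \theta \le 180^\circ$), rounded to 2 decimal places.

|z| = sqrt((-8)^2 + (-6)^2) = 10
arg(z) = arctan(b/a) = arctan(-6/-8) (quadrant-adjusted) = -143.13°


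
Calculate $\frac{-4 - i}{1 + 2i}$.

Multiply numerator and denominator by conjugate (1 - 2i):
= (-4 - i)(1 - 2i) / (1^2 + 2^2)
= (-6 + 7i) / 5
= -6/5 + (7/5)i


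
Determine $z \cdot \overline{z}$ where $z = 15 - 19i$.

z * conjugate(z) = |z|^2 = a^2 + b^2
= 15^2 + (-19)^2 = 586


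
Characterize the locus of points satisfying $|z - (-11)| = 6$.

|z - z0| = r describes a circle centered at z0 with radius r
Here z0 = -11 and r = 6
Locus: Circle centered at (-11, 0) with radius 6


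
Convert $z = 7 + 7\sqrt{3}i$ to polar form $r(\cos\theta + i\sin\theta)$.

r = |z| = sqrt(a^2 + b^2) = sqrt((7)^2 + (7*sqrt(3))^2) = sqrt(49 + 147) = sqrt(196) = 14
θ = arctan(b/a) = arctan(12.1244/7) (quadrant-adjusted) = 60°
z = 14(cos 60° + i sin 60°)


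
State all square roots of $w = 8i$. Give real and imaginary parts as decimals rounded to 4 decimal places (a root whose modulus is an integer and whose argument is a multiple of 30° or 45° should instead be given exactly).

|w| = 8, arg(w) = 90°
Root modulus = 8^(1/2) ≈ 2.828427
Root arguments: θ_k = (90° + 360°k)/2 for k = 0, 1, ..., 1
Compute each root as (root modulus)(cos θ_k + i sin θ_k) using full-precision intermediates, then round to 4 decimal places.
Roots: 2.0000 + 2.0000i, -2.0000 - 2.0000i
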